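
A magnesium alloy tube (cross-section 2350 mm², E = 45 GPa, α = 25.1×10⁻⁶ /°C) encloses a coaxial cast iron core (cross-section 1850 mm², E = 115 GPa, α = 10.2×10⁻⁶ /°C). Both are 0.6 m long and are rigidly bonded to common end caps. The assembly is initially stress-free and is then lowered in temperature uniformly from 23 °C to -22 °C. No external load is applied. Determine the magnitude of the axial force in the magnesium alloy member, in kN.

P ≈ 47.4 kN (tensile in the magnesium alloy)

Equilibrium of a rigid end plate with no external load gives equal and opposite internal forces ±P in the two members. Since α_{magnesium alloy} > α_{cast iron}, cooling drives the magnesium alloy into tension and the cast iron into compression.
Equating the net (thermal + elastic) strains gives |α₁ − α₂|·ΔT = P·[1/(A₁E₁) + 1/(A₂E₂)].
|α₁ − α₂|·ΔT = 14.9×10⁻⁶ × 45 = 0.0006705.
1/(A₁E₁) + 1/(A₂E₂) = 1/(2350×45×10³) + 1/(1850×115×10³) = 1.416×10⁻⁸ N⁻¹.
So P = 0.0006705 / 1.416×10⁻⁸ = 47.36 kN.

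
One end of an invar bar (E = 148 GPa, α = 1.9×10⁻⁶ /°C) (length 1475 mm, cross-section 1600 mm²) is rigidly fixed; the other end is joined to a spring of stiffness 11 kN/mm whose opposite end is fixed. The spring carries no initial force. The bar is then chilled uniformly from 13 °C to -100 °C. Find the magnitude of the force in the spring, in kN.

P ≈ 3.26 kN

Free thermal contraction: δ_free = αΔT L = 1.9×10⁻⁶ × 113 × 1475 = 0.3167 mm.
With a force P in the spring, the elastic change of the bar is PL/(AE) and that of the spring is P/k; compatibility requires their sum to equal δ_free.
P [ L/(AE) + 1/k ] = δ_free → P [ 1475/(1600×148×10³) + 1/(11×10³) ] = 0.3167.
P = 0.3167 / 9.714×10⁻⁵ = 3260 N.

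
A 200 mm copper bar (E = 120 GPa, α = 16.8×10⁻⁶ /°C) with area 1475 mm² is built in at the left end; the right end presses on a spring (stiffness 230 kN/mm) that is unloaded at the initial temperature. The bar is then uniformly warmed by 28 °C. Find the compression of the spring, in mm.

If the spring were absent the bar would lengthen by αΔT L = 16.8×10⁻⁶ × 28 × 200 = 0.09408 mm.
Let P be the compressive force at the spring. The bar shortens elastically by PL/(AE) and the spring compresses by P/k; together these equal δ_free.
So P = δ_free / [L/(AE) + 1/k] = 0.09408 / [ 200/(1475×120×10³) + 1/(230×10³) ].
P = 0.09408 / 5.478×10⁻⁶ = 17170 N.
Spring compression = P/k = 17170/(230×10³) = 0.07467 mm.

δ ≈ 0.0747 mm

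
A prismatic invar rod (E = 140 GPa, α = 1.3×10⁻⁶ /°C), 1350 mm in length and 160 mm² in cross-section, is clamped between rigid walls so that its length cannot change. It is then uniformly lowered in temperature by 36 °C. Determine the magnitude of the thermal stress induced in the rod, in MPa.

Because both ends are immovable the net strain is zero, and the suppressed thermal strain is αΔT = 1.3×10⁻⁶ × 36 = 46.8×10⁻⁶.
σ = EαΔT = 140×10³ × 1.3×10⁻⁶ × 36 = 6.552 MPa (tensile; the rod is trying to contract).

σ ≈ 6.55 MPa (tensile)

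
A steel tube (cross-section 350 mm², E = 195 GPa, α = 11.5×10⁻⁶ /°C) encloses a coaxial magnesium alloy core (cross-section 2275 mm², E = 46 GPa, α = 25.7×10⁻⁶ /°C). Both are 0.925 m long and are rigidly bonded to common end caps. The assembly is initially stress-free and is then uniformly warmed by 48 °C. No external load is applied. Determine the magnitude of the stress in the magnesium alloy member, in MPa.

Both members must finish at the same length. With the larger α, the magnesium alloy tends to over-expand; the plates restrain it, putting the magnesium alloy in compression and the steel in tension. With no external load the two internal forces are equal and opposite, magnitude P.
Compatibility of the two members (thermal + elastic change equal): (α₁ − α₂)ΔT = P·[1/(A₁E₁) + 1/(A₂E₂)].
|α₁ − α₂|·ΔT = 14.2×10⁻⁶ × 48 = 0.0006816.
1/(A₁E₁) + 1/(A₂E₂) = 1/(350×195×10³) + 1/(2275×46×10³) = 2.421×10⁻⁸ N⁻¹.
P = 0.0006816 / 2.421×10⁻⁸ = 28160 N = 28.16 kN.
σ_{magnesium alloy} = P/A₂ = 28160/2275 = 12.38 MPa, compressive.

σ ≈ 12.4 MPa (compressive)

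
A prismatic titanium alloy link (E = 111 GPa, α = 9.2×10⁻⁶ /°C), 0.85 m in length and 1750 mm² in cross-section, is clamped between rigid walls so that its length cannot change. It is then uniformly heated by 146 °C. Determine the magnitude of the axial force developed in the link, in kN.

Full restraint means ε = 0, so the stress is σ = EαΔT = 111×10³ × 9.2×10⁻⁶ × 146 = 149.1 MPa.
P = AEαΔT = 1750 × 111×10³ × 9.2×10⁻⁶ × 146 = 260.9 kN (compressive).

P ≈ 261 kN (compressive)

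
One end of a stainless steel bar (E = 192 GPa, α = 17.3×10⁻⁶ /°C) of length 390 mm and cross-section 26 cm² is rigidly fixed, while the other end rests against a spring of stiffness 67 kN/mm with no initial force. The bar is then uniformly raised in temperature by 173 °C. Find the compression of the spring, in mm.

δ ≈ 1.11 mm

Free thermal expansion: δ_free = αΔT L = 17.3×10⁻⁶ × 173 × 390 = 1.167 mm.
With a force P in the spring, the elastic change of the bar is PL/(AE) and that of the spring is P/k; compatibility requires their sum to equal δ_free.
So P = δ_free / [L/(AE) + 1/k] = 1.167 / [ 390/(2600×192×10³) + 1/(67×10³) ].
P = 1.167 / 1.571×10⁻⁵ = 74310 N.
Spring compression = P/k = 74310/(67×10³) = 1.109 mm.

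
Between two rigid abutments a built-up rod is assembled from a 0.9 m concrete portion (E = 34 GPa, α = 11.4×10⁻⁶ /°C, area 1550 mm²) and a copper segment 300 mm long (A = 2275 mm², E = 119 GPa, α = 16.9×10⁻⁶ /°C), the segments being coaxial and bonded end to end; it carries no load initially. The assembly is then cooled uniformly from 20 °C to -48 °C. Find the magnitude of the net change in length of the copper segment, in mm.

|ΔL| ≈ 0.281 mm

If the supports were absent, the total length change would be Σ αᵢΔT Lᵢ = 11.4×10⁻⁶×68×900 + 16.9×10⁻⁶×68×300 = 1.042 mm.
The walls prevent any net length change, so an axial force P (same in every segment) develops. Compatibility: P · Σ Lᵢ/(AᵢEᵢ) = δ_free.
The series flexibility is Σ Lᵢ/(AᵢEᵢ) = 900/(1550×34×10³) + 300/(2275×119×10³) = 1.819×10⁻⁵ mm/N.
Hence P = δ_free / Σ(L/AE) = 1.042/1.819×10⁻⁵ = 57.32 kN (tensile).
For the copper segment, free thermal change = 16.9×10⁻⁶×68×300 = 0.3448 mm and elastic change from P = 57320×300/(2275×119×10³) = 0.06352 mm; these oppose, so the net change is 0.281 mm (segment shortens).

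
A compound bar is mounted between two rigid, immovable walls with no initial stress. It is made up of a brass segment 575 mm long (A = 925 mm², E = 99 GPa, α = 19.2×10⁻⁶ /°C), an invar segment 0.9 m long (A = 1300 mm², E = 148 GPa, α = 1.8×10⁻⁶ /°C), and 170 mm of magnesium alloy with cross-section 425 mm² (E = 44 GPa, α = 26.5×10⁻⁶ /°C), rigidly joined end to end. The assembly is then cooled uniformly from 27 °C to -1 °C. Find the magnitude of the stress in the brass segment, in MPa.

σ ≈ 25.9 MPa (tensile)

Free thermal contraction of the whole bar: Σ αᵢΔT Lᵢ = 19.2×10⁻⁶×28×575 + 1.8×10⁻⁶×28×900 + 26.5×10⁻⁶×28×170 = 0.4806 mm.
Since the ends are fixed, an axial force P builds up, equal in every segment, with P · Σ Lᵢ/(AᵢEᵢ) = δ_free.
The series flexibility is Σ Lᵢ/(AᵢEᵢ) = 575/(925×99×10³) + 900/(1300×148×10³) + 170/(425×44×10³) = 2.005×10⁻⁵ mm/N.
Hence P = δ_free / Σ(L/AE) = 0.4806/2.005×10⁻⁵ = 23.97 kN (tensile).
σ_{brass} = P / A = 23970 / 925 = 25.92 MPa.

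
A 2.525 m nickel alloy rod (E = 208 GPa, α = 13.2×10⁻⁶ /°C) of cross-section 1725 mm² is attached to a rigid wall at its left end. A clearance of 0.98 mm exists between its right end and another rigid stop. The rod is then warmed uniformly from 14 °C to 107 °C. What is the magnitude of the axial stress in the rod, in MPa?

Unrestrained expansion: δ_free = αΔT L = 13.2×10⁻⁶ × 93 × 2525 = 3.1 mm.
After closing the 0.98 mm clearance, 3.1 − 0.98 = 2.12 mm of expansion remains to be suppressed by the wall.
Compatibility: PL/(AE) = 2.12 mm, so σ = P/A = E × (2.12/2525) = 174.6 MPa.

σ ≈ 175 MPa (compressive)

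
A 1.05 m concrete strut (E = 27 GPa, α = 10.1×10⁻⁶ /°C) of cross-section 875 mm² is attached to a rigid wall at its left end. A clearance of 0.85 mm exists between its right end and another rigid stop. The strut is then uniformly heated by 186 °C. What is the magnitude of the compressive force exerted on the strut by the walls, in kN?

Free thermal elongation = αΔT L = 10.1×10⁻⁶ × 186 × 1050 = 1.973 mm.
The gap closes (δ_free > 0.85 mm) and the wall then resists a further 1.973 − 0.85 = 1.123 mm of expansion.
So σ = E(δ_free − g)/L = 27×10³ × 1.123/1050 = 28.87 MPa.
Force on the wall = σA = 28.87 × 875 mm² = 25.26 kN.

P ≈ 25.3 kN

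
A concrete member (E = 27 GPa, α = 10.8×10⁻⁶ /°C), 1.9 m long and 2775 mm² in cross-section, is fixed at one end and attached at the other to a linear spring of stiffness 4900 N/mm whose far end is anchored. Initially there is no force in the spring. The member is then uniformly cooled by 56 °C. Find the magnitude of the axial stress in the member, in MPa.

σ ≈ 1.8 MPa (tensile)

Free thermal contraction: δ_free = αΔT L = 10.8×10⁻⁶ × 56 × 1900 = 1.149 mm.
Let P be the tensile force in the spring. The member extends elastically by PL/(AE) and the spring stretches by P/k; together these equal δ_free.
P [ L/(AE) + 1/k ] = δ_free → P [ 1900/(2775×27×10³) + 1/(4900) ] = 1.149.
P = 1.149 / 0.0002294 = 5008 N.
σ = P/A = 5008/2775 = 1.805 MPa.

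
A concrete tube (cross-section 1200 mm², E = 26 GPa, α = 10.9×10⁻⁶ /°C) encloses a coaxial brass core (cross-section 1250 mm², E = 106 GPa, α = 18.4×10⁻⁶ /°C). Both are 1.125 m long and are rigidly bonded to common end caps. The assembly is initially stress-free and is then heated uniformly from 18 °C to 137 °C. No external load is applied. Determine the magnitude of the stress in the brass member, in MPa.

Equilibrium of a rigid end plate with no external load gives equal and opposite internal forces ±P in the two members. Since α_{brass} > α_{concrete}, heating drives the brass into compression and the concrete into tension.
Compatibility of the two members (thermal + elastic change equal): (α₁ − α₂)ΔT = P·[1/(A₁E₁) + 1/(A₂E₂)].
|α₁ − α₂|·ΔT = 7.5×10⁻⁶ × 119 = 0.0008925.
1/(A₁E₁) + 1/(A₂E₂) = 1/(1200×26×10³) + 1/(1250×106×10³) = 3.96×10⁻⁸ N⁻¹.
So P = 0.0008925 / 3.96×10⁻⁸ = 22.54 kN.
σ_{brass} = P/A₂ = 22540/1250 = 18.03 MPa, compressive.

σ ≈ 18 MPa (compressive)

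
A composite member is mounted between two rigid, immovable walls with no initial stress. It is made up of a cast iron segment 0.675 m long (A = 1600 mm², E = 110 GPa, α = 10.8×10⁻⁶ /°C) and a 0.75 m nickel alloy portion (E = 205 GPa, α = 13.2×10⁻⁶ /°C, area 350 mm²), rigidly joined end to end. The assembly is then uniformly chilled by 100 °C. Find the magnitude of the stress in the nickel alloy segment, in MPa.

σ ≈ 344 MPa (tensile)

If the supports were absent, the total length change would be Σ αᵢΔT Lᵢ = 10.8×10⁻⁶×100×675 + 13.2×10⁻⁶×100×750 = 1.719 mm.
The rigid supports impose zero overall length change; the single axial force P common to all segments must satisfy P Σ Lᵢ/(AᵢEᵢ) = δ_free.
Σ Lᵢ/(AᵢEᵢ) = 675/(1600×110×10³) + 750/(350×205×10³) = 1.429×10⁻⁵ mm/N.
Hence P = δ_free / Σ(L/AE) = 1.719/1.429×10⁻⁵ = 120.3 kN (tensile).
σ_{nickel alloy} = P / A = 120300 / 350 = 343.7 MPa.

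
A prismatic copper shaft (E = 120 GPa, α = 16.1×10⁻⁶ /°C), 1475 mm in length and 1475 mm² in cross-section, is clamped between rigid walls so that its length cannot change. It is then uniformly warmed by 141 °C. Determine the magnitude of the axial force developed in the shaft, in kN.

The ends cannot move, so σ = EαΔT = 120×10³ × 16.1×10⁻⁶ × 141 = 272.4 MPa.
Axial force P = σA = 272.4 × 1475 = 401800 N = 401.8 kN, compressive.

P ≈ 402 kN (compressive)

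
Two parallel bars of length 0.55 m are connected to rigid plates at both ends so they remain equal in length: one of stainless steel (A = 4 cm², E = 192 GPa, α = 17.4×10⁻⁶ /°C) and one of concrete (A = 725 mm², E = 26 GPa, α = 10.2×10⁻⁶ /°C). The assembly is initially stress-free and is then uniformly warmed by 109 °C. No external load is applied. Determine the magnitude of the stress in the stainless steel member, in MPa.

Both members must finish at the same length. With the larger α, the stainless steel tends to over-expand; the plates restrain it, putting the stainless steel in compression and the concrete in tension. With no external load the two internal forces are equal and opposite, magnitude P.
Compatibility of the two members (thermal + elastic change equal): (α₁ − α₂)ΔT = P·[1/(A₁E₁) + 1/(A₂E₂)].
|α₁ − α₂|·ΔT = 7.2×10⁻⁶ × 109 = 0.0007848.
1/(A₁E₁) + 1/(A₂E₂) = 1/(400×192×10³) + 1/(725×26×10³) = 6.607×10⁻⁸ N⁻¹.
So P = 0.0007848 / 6.607×10⁻⁸ = 11.88 kN.
σ_{stainless steel} = P/A₁ = 11880/400 = 29.7 MPa, compressive.

σ ≈ 29.7 MPa (compressive)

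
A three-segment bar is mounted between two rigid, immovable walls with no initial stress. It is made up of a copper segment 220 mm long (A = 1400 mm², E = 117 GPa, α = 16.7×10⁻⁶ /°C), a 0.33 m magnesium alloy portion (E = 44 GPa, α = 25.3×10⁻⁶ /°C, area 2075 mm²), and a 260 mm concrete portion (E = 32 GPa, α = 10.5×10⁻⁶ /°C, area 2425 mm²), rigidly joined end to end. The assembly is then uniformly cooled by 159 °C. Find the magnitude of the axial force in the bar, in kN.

P ≈ 282 kN (tensile)

Free thermal contraction of the whole bar: Σ αᵢΔT Lᵢ = 16.7×10⁻⁶×159×220 + 25.3×10⁻⁶×159×330 + 10.5×10⁻⁶×159×260 = 2.346 mm.
The walls prevent any net length change, so an axial force P (same in every segment) develops. Compatibility: P · Σ Lᵢ/(AᵢEᵢ) = δ_free.
The series flexibility is Σ Lᵢ/(AᵢEᵢ) = 220/(1400×117×10³) + 330/(2075×44×10³) + 260/(2425×32×10³) = 8.308×10⁻⁶ mm/N.
P = 2.346 / 8.308×10⁻⁶ = 282300 N = 282.3 kN, tensile.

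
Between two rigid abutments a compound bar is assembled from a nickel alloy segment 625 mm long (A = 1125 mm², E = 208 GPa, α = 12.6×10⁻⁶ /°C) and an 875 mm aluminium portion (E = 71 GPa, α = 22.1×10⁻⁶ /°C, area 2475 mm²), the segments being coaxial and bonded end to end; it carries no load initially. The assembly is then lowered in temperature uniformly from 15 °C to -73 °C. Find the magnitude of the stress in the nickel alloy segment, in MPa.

If the supports were absent, the total length change would be Σ αᵢΔT Lᵢ = 12.6×10⁻⁶×88×625 + 22.1×10⁻⁶×88×875 = 2.395 mm.
The rigid supports impose zero overall length change; the single axial force P common to all segments must satisfy P Σ Lᵢ/(AᵢEᵢ) = δ_free.
Σ Lᵢ/(AᵢEᵢ) = 625/(1125×208×10³) + 875/(2475×71×10³) = 7.65×10⁻⁶ mm/N.
P = 2.395 / 7.65×10⁻⁶ = 313000 N = 313 kN, tensile.
σ_{nickel alloy} = P / A = 313000 / 1125 = 278.2 MPa.

σ ≈ 278 MPa (tensile)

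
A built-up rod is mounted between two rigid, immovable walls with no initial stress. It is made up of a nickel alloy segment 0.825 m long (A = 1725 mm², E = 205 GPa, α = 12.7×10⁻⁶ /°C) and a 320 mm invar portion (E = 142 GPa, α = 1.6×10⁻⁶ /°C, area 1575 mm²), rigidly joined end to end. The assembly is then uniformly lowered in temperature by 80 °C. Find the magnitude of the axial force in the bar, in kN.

P ≈ 234 kN (tensile)

Free thermal contraction of the whole bar: Σ αᵢΔT Lᵢ = 12.7×10⁻⁶×80×825 + 1.6×10⁻⁶×80×320 = 0.8792 mm.
Since the ends are fixed, an axial force P builds up, equal in every segment, with P · Σ Lᵢ/(AᵢEᵢ) = δ_free.
The series flexibility is Σ Lᵢ/(AᵢEᵢ) = 825/(1725×205×10³) + 320/(1575×142×10³) = 3.764×10⁻⁶ mm/N.
P = 0.8792 / 3.764×10⁻⁶ = 233600 N = 233.6 kN, tensile.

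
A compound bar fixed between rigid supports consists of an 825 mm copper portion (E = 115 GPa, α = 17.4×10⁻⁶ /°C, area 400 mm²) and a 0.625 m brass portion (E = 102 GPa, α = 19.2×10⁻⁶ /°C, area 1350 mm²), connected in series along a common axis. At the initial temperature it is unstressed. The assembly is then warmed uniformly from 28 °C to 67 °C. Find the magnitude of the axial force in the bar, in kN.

If the supports were absent, the total length change would be Σ αᵢΔT Lᵢ = 17.4×10⁻⁶×39×825 + 19.2×10⁻⁶×39×625 = 1.028 mm.
Since the ends are fixed, an axial force P builds up, equal in every segment, with P · Σ Lᵢ/(AᵢEᵢ) = δ_free.
The series flexibility is Σ Lᵢ/(AᵢEᵢ) = 825/(400×115×10³) + 625/(1350×102×10³) = 2.247×10⁻⁵ mm/N.
Hence P = δ_free / Σ(L/AE) = 1.028/2.247×10⁻⁵ = 45.74 kN (compressive).

P ≈ 45.7 kN (compressive)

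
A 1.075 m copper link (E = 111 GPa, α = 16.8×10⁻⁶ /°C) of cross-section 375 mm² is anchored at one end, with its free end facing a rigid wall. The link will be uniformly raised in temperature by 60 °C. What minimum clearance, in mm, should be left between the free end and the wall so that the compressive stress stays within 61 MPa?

Free expansion if unrestrained: δ_free = αΔT L = 16.8×10⁻⁶ × 60 × 1075 = 1.084 mm.
At the allowable stress the elastic shortening the wall may impose is σL/E = 61 × 1075 / (111×10³) = 0.5908 mm.
The gap must absorb the remainder: g_min = 1.084 − 0.5908 = 0.4928 mm.

g ≈ 0.493 mm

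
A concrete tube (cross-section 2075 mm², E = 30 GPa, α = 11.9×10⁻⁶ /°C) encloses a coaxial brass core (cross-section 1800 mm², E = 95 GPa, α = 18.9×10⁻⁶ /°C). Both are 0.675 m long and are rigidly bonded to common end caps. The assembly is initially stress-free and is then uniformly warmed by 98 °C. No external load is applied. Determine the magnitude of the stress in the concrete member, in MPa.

Equilibrium of a rigid end plate with no external load gives equal and opposite internal forces ±P in the two members. Since α_{brass} > α_{concrete}, heating drives the brass into compression and the concrete into tension.
Setting the final lengths equal and cancelling L: (α₁ − α₂)ΔT = P/(A₁E₁) + P/(A₂E₂).
|α₁ − α₂|·ΔT = 7×10⁻⁶ × 98 = 0.000686.
1/(A₁E₁) + 1/(A₂E₂) = 1/(2075×30×10³) + 1/(1800×95×10³) = 2.191×10⁻⁸ N⁻¹.
So P = 0.000686 / 2.191×10⁻⁸ = 31.31 kN.
σ_{concrete} = P/A₁ = 31310/2075 = 15.09 MPa, tensile.

σ ≈ 15.1 MPa (tensile)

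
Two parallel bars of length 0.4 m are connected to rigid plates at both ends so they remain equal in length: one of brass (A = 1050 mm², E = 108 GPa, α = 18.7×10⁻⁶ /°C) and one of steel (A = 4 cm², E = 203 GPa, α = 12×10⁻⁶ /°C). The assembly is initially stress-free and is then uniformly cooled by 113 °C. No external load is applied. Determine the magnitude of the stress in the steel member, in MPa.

Both members must finish at the same length. With the larger α, the brass tends to over-contract; the plates restrain it, putting the brass in tension and the steel in compression. With no external load the two internal forces are equal and opposite, magnitude P.
Compatibility of the two members (thermal + elastic change equal): (α₁ − α₂)ΔT = P·[1/(A₁E₁) + 1/(A₂E₂)].
|α₁ − α₂|·ΔT = 6.7×10⁻⁶ × 113 = 0.0007571.
1/(A₁E₁) + 1/(A₂E₂) = 1/(1050×108×10³) + 1/(400×203×10³) = 2.113×10⁻⁸ N⁻¹.
P = 0.0007571 / 2.113×10⁻⁸ = 35820 N = 35.82 kN.
σ_{steel} = P/A₂ = 35820/400 = 89.56 MPa, compressive.

σ ≈ 89.6 MPa (compressive)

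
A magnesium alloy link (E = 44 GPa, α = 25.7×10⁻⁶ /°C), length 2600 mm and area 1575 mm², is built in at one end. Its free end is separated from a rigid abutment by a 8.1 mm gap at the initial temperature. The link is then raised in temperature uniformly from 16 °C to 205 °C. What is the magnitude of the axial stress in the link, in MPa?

σ ≈ 76.6 MPa (compressive)

Free thermal elongation = αΔT L = 25.7×10⁻⁶ × 189 × 2600 = 12.63 mm.
The gap closes (δ_free > 8.1 mm) and the wall then resists a further 12.63 − 8.1 = 4.529 mm of expansion.
Compatibility: PL/(AE) = 4.529 mm, so σ = P/A = E × (4.529/2600) = 76.64 MPa.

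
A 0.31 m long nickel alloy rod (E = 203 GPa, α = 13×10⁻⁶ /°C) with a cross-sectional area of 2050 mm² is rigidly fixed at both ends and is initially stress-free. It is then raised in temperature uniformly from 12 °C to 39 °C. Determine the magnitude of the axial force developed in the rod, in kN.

P ≈ 146 kN (compressive)

With zero net strain, σ = E·αΔT = 203 GPa × 13×10⁻⁶ × 27 = 71.25 MPa.
Then P = σA = 71.25 × 2050 mm² = 146.1 kN, compressive.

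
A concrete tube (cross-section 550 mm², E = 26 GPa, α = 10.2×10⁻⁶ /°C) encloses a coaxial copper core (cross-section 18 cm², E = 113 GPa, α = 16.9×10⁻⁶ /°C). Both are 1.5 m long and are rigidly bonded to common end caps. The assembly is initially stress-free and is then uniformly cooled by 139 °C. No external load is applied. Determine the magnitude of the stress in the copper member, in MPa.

Equilibrium of a rigid end plate with no external load gives equal and opposite internal forces ±P in the two members. Since α_{copper} > α_{concrete}, cooling drives the copper into tension and the concrete into compression.
Compatibility of the two members (thermal + elastic change equal): (α₁ − α₂)ΔT = P·[1/(A₁E₁) + 1/(A₂E₂)].
|α₁ − α₂|·ΔT = 6.7×10⁻⁶ × 139 = 0.0009313.
1/(A₁E₁) + 1/(A₂E₂) = 1/(550×26×10³) + 1/(1800×113×10³) = 7.485×10⁻⁸ N⁻¹.
P = 0.0009313 / 7.485×10⁻⁸ = 12440 N = 12.44 kN.
σ_{copper} = P/A₂ = 12440/1800 = 6.913 MPa, tensile.

σ ≈ 6.91 MPa (tensile)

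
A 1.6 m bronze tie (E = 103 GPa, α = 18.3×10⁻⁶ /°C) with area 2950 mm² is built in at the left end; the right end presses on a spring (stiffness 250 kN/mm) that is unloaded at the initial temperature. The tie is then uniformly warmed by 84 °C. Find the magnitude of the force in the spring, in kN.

Free thermal expansion: δ_free = αΔT L = 18.3×10⁻⁶ × 84 × 1600 = 2.46 mm.
Let P be the compressive force at the spring. The tie shortens elastically by PL/(AE) and the spring compresses by P/k; together these equal δ_free.
So P = δ_free / [L/(AE) + 1/k] = 2.46 / [ 1600/(2950×103×10³) + 1/(250×10³) ].
P = 2.46 / 9.266×10⁻⁶ = 265400 N.

P ≈ 265 kN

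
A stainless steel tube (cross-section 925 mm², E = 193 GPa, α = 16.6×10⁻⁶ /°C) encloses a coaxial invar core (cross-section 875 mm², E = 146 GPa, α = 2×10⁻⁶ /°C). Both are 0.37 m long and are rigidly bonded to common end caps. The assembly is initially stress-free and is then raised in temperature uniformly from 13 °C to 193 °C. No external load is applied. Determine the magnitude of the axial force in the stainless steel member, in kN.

P ≈ 196 kN (compressive in the stainless steel)

Equilibrium of a rigid end plate with no external load gives equal and opposite internal forces ±P in the two members. Since α_{stainless steel} > α_{invar}, heating drives the stainless steel into compression and the invar into tension.
Setting the final lengths equal and cancelling L: (α₁ − α₂)ΔT = P/(A₁E₁) + P/(A₂E₂).
|α₁ − α₂|·ΔT = 14.6×10⁻⁶ × 180 = 0.002628.
1/(A₁E₁) + 1/(A₂E₂) = 1/(925×193×10³) + 1/(875×146×10³) = 1.343×10⁻⁸ N⁻¹.
So P = 0.002628 / 1.343×10⁻⁸ = 195.7 kN.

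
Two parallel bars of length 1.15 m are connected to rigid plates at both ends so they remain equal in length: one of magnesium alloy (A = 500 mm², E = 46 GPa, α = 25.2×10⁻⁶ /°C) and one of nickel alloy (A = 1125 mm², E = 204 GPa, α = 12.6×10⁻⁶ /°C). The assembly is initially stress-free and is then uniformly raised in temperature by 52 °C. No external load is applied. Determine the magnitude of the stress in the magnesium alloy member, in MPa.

Both members must finish at the same length. With the larger α, the magnesium alloy tends to over-expand; the plates restrain it, putting the magnesium alloy in compression and the nickel alloy in tension. With no external load the two internal forces are equal and opposite, magnitude P.
Equating the net (thermal + elastic) strains gives |α₁ − α₂|·ΔT = P·[1/(A₁E₁) + 1/(A₂E₂)].
|α₁ − α₂|·ΔT = 12.6×10⁻⁶ × 52 = 0.0006552.
1/(A₁E₁) + 1/(A₂E₂) = 1/(500×46×10³) + 1/(1125×204×10³) = 4.784×10⁻⁸ N⁻¹.
So P = 0.0006552 / 4.784×10⁻⁸ = 13.7 kN.
σ_{magnesium alloy} = P/A₁ = 13700/500 = 27.39 MPa, compressive.

σ ≈ 27.4 MPa (compressive)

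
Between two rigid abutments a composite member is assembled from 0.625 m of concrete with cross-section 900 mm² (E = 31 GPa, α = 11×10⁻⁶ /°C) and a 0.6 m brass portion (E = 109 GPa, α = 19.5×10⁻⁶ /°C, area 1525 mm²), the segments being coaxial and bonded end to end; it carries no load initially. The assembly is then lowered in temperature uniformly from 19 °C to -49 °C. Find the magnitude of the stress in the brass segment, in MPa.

σ ≈ 31.8 MPa (tensile)

Free thermal contraction of the whole bar: Σ αᵢΔT Lᵢ = 11×10⁻⁶×68×625 + 19.5×10⁻⁶×68×600 = 1.263 mm.
The rigid supports impose zero overall length change; the single axial force P common to all segments must satisfy P Σ Lᵢ/(AᵢEᵢ) = δ_free.
Σ Lᵢ/(AᵢEᵢ) = 625/(900×31×10³) + 600/(1525×109×10³) = 2.601×10⁻⁵ mm/N.
So P = 1.263 / 2.601×10⁻⁵ = 48.56 kN, tensile.
σ_{brass} = P / A = 48560 / 1525 = 31.84 MPa.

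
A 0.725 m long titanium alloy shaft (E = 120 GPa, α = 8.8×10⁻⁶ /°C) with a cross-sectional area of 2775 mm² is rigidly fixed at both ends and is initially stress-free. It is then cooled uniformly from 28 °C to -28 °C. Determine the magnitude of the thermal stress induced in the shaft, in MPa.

Because both ends are immovable the net strain is zero, and the suppressed thermal strain is αΔT = 8.8×10⁻⁶ × 56 = 492.8×10⁻⁶.
σ = EαΔT = 120×10³ × 8.8×10⁻⁶ × 56 = 59.14 MPa (tensile; the shaft is trying to contract).

σ ≈ 59.1 MPa (tensile)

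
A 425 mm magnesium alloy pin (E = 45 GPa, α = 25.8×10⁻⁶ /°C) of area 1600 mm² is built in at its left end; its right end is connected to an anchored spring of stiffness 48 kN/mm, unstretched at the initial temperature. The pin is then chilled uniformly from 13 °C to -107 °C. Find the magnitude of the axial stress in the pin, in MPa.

The unrestrained thermal change is αΔT L = 25.8×10⁻⁶ × 120 × 425 = 1.316 mm.
With a force P in the spring, the elastic change of the pin is PL/(AE) and that of the spring is P/k; compatibility requires their sum to equal δ_free.
P [ L/(AE) + 1/k ] = δ_free → P [ 425/(1600×45×10³) + 1/(48×10³) ] = 1.316.
P = 1.316 / 2.674×10⁻⁵ = 49210 N.
σ = P/A = 49210/1600 = 30.76 MPa.

σ ≈ 30.8 MPa (tensile)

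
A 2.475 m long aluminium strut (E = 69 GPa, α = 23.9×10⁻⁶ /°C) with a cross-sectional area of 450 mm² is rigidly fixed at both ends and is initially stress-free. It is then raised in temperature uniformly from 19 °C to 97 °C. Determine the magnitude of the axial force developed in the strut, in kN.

P ≈ 57.9 kN (compressive)

Full restraint means ε = 0, so the stress is σ = EαΔT = 69×10³ × 23.9×10⁻⁶ × 78 = 128.6 MPa.
Then P = σA = 128.6 × 450 mm² = 57.88 kN, compressive.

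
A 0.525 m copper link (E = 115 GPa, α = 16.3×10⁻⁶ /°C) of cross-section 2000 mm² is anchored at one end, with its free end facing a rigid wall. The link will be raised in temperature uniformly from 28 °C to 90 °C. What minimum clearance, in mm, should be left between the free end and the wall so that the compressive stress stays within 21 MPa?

With no wall the link would lengthen by αΔT L = 16.3×10⁻⁶ × 62 × 525 = 0.5306 mm.
At the allowable stress the elastic shortening the wall may impose is σL/E = 21 × 525 / (115×10³) = 0.09587 mm.
The gap must absorb the remainder: g_min = 0.5306 − 0.09587 = 0.4347 mm.

g ≈ 0.435 mm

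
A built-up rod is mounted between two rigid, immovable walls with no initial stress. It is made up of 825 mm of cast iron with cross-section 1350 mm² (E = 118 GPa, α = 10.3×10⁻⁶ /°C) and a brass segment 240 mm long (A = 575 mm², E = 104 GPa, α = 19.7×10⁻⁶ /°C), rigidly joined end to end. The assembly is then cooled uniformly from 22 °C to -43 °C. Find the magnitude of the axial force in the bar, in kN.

If the supports were absent, the total length change would be Σ αᵢΔT Lᵢ = 10.3×10⁻⁶×65×825 + 19.7×10⁻⁶×65×240 = 0.8597 mm.
The rigid supports impose zero overall length change; the single axial force P common to all segments must satisfy P Σ Lᵢ/(AᵢEᵢ) = δ_free.
The series flexibility is Σ Lᵢ/(AᵢEᵢ) = 825/(1350×118×10³) + 240/(575×104×10³) = 9.192×10⁻⁶ mm/N.
Hence P = δ_free / Σ(L/AE) = 0.8597/9.192×10⁻⁶ = 93.52 kN (tensile).

P ≈ 93.5 kN (tensile)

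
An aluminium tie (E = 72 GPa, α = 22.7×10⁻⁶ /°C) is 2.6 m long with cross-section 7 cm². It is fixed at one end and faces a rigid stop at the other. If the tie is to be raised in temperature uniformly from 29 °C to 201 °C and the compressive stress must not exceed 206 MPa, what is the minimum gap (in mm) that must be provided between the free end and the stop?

g ≈ 2.71 mm

With no wall the tie would lengthen by αΔT L = 22.7×10⁻⁶ × 172 × 2600 = 10.15 mm.
At the allowable stress the elastic shortening the wall may impose is σL/E = 206 × 2600 / (72×10³) = 7.439 mm.
So the gap has to take up the difference, g_min = δ_free − σL/E = 10.15 − 7.439 = 2.713 mm.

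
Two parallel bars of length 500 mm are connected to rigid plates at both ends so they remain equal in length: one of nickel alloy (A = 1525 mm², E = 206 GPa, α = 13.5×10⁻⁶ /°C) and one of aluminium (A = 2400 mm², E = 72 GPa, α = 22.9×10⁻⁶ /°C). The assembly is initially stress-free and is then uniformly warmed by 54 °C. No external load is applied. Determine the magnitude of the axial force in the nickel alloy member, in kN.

P ≈ 56.6 kN (tensile in the nickel alloy)

Equilibrium of a rigid end plate with no external load gives equal and opposite internal forces ±P in the two members. Since α_{aluminium} > α_{nickel alloy}, heating drives the aluminium into compression and the nickel alloy into tension.
Setting the final lengths equal and cancelling L: (α₁ − α₂)ΔT = P/(A₁E₁) + P/(A₂E₂).
|α₁ − α₂|·ΔT = 9.4×10⁻⁶ × 54 = 0.0005076.
1/(A₁E₁) + 1/(A₂E₂) = 1/(1525×206×10³) + 1/(2400×72×10³) = 8.97×10⁻⁹ N⁻¹.
So P = 0.0005076 / 8.97×10⁻⁹ = 56.59 kN.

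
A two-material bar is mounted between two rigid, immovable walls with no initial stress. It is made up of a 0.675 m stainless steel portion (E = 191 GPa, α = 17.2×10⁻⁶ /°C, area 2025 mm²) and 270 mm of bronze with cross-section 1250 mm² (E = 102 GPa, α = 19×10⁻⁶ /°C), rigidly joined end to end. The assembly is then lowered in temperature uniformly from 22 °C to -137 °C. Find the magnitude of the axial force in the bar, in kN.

Free thermal contraction of the whole bar: Σ αᵢΔT Lᵢ = 17.2×10⁻⁶×159×675 + 19×10⁻⁶×159×270 = 2.662 mm.
The rigid supports impose zero overall length change; the single axial force P common to all segments must satisfy P Σ Lᵢ/(AᵢEᵢ) = δ_free.
The series flexibility is Σ Lᵢ/(AᵢEᵢ) = 675/(2025×191×10³) + 270/(1250×102×10³) = 3.863×10⁻⁶ mm/N.
P = 2.662 / 3.863×10⁻⁶ = 689000 N = 689 kN, tensile.

P ≈ 689 kN (tensile)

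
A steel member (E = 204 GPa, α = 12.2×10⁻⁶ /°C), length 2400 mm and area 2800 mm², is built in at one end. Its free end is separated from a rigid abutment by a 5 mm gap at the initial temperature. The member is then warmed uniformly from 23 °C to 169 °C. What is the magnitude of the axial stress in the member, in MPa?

σ ≈ 0 MPa

If the wall were absent the member would grow by αΔT L = 12.2×10⁻⁶ × 146 × 2400 = 4.275 mm.
Since δ_free = 4.27 mm is less than the 5 mm gap, the member never touches the wall. No axial force develops.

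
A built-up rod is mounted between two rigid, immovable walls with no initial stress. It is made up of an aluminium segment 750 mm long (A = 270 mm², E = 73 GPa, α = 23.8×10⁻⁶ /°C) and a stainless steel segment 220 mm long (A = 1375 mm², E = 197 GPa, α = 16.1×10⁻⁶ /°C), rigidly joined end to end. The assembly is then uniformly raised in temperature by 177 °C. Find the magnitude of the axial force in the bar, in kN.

P ≈ 97.4 kN (compressive)

Free thermal expansion of the whole bar: Σ αᵢΔT Lᵢ = 23.8×10⁻⁶×177×750 + 16.1×10⁻⁶×177×220 = 3.786 mm.
Since the ends are fixed, an axial force P builds up, equal in every segment, with P · Σ Lᵢ/(AᵢEᵢ) = δ_free.
Σ Lᵢ/(AᵢEᵢ) = 750/(270×73×10³) + 220/(1375×197×10³) = 3.886×10⁻⁵ mm/N.
P = 3.786 / 3.886×10⁻⁵ = 97430 N = 97.43 kN, compressive.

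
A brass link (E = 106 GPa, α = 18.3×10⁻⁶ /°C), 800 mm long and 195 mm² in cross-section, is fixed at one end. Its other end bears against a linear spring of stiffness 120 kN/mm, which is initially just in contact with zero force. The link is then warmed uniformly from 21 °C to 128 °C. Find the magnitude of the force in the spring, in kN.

If the spring were absent the link would lengthen by αΔT L = 18.3×10⁻⁶ × 107 × 800 = 1.566 mm.
With a force P in the spring, the elastic change of the link is PL/(AE) and that of the spring is P/k; compatibility requires their sum to equal δ_free.
So P = δ_free / [L/(AE) + 1/k] = 1.566 / [ 800/(195×106×10³) + 1/(120×10³) ].
P = 1.566 / 4.704×10⁻⁵ = 33300 N.

P ≈ 33.3 kN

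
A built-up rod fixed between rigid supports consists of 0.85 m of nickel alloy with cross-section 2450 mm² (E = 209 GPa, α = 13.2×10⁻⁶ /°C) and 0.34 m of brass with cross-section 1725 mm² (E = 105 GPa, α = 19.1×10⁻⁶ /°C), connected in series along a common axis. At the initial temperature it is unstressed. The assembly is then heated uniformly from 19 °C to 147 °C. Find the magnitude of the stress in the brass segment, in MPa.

Free thermal expansion of the whole bar: Σ αᵢΔT Lᵢ = 13.2×10⁻⁶×128×850 + 19.1×10⁻⁶×128×340 = 2.267 mm.
The walls prevent any net length change, so an axial force P (same in every segment) develops. Compatibility: P · Σ Lᵢ/(AᵢEᵢ) = δ_free.
Σ Lᵢ/(AᵢEᵢ) = 850/(2450×209×10³) + 340/(1725×105×10³) = 3.537×10⁻⁶ mm/N.
Hence P = δ_free / Σ(L/AE) = 2.267/3.537×10⁻⁶ = 641 kN (compressive).
σ_{brass} = P / A = 641000 / 1725 = 371.6 MPa.

σ ≈ 372 MPa (compressive)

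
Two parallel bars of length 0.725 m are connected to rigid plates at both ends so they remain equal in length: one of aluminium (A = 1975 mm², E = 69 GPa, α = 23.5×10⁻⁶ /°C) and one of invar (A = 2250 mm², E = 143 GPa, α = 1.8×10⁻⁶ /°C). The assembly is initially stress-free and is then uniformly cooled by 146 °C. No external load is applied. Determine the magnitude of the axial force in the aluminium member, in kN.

P ≈ 303 kN (tensile in the aluminium)

Both members must finish at the same length. With the larger α, the aluminium tends to over-contract; the plates restrain it, putting the aluminium in tension and the invar in compression. With no external load the two internal forces are equal and opposite, magnitude P.
Setting the final lengths equal and cancelling L: (α₁ − α₂)ΔT = P/(A₁E₁) + P/(A₂E₂).
|α₁ − α₂|·ΔT = 21.7×10⁻⁶ × 146 = 0.003168.
1/(A₁E₁) + 1/(A₂E₂) = 1/(1975×69×10³) + 1/(2250×143×10³) = 1.045×10⁻⁸ N⁻¹.
So P = 0.003168 / 1.045×10⁻⁸ = 303.3 kN.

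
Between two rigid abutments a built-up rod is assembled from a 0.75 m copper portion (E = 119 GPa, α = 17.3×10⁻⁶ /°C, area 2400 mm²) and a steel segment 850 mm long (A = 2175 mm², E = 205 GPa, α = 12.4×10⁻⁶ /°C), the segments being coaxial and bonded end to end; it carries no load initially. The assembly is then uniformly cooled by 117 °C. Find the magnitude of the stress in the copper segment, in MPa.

σ ≈ 253 MPa (tensile)

Free thermal contraction of the whole bar: Σ αᵢΔT Lᵢ = 17.3×10⁻⁶×117×750 + 12.4×10⁻⁶×117×850 = 2.751 mm.
Since the ends are fixed, an axial force P builds up, equal in every segment, with P · Σ Lᵢ/(AᵢEᵢ) = δ_free.
Σ Lᵢ/(AᵢEᵢ) = 750/(2400×119×10³) + 850/(2175×205×10³) = 4.532×10⁻⁶ mm/N.
So P = 2.751 / 4.532×10⁻⁶ = 607 kN, tensile.
σ_{copper} = P / A = 607000 / 2400 = 252.9 MPa.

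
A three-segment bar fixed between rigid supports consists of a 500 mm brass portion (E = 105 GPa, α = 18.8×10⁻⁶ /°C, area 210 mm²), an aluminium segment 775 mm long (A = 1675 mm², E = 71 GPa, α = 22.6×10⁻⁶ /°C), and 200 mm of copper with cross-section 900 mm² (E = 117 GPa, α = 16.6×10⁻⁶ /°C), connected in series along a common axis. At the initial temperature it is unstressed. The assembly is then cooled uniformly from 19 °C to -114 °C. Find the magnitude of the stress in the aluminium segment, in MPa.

σ ≈ 77.2 MPa (tensile)

If the supports were absent, the total length change would be Σ αᵢΔT Lᵢ = 18.8×10⁻⁶×133×500 + 22.6×10⁻⁶×133×775 + 16.6×10⁻⁶×133×200 = 4.021 mm.
Since the ends are fixed, an axial force P builds up, equal in every segment, with P · Σ Lᵢ/(AᵢEᵢ) = δ_free.
Σ Lᵢ/(AᵢEᵢ) = 500/(210×105×10³) + 775/(1675×71×10³) + 200/(900×117×10³) = 3.109×10⁻⁵ mm/N.
Hence P = δ_free / Σ(L/AE) = 4.021/3.109×10⁻⁵ = 129.3 kN (tensile).
σ_{aluminium} = P / A = 129300 / 1675 = 77.21 MPa.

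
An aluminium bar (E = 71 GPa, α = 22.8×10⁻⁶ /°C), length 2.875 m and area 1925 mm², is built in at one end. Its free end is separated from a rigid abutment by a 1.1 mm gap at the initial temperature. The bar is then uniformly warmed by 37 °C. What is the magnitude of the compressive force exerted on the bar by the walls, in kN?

P ≈ 63 kN

Free thermal elongation = αΔT L = 22.8×10⁻⁶ × 37 × 2875 = 2.425 mm.
After closing the 1.1 mm clearance, 2.425 − 1.1 = 1.325 mm of expansion remains to be suppressed by the wall.
So σ = E(δ_free − g)/L = 71×10³ × 1.325/2875 = 32.73 MPa.
P = σA = 32.73 × 1925 = 63.01 kN.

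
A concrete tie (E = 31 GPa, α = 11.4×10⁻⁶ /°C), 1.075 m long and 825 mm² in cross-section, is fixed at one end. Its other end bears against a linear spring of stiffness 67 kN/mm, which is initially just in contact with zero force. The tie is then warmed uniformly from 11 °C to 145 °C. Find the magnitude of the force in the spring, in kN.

If the spring were absent the tie would lengthen by αΔT L = 11.4×10⁻⁶ × 134 × 1075 = 1.642 mm.
Let P be the compressive force at the spring. The tie shortens elastically by PL/(AE) and the spring compresses by P/k; together these equal δ_free.
P [ L/(AE) + 1/k ] = δ_free → P [ 1075/(825×31×10³) + 1/(67×10³) ] = 1.642.
P = 1.642 / 5.696×10⁻⁵ = 28830 N.

P ≈ 28.8 kN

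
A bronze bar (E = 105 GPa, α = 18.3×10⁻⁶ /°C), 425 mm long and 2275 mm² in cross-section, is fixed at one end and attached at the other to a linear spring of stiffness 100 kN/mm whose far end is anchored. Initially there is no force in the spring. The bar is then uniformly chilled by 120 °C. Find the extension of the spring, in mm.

δ ≈ 0.792 mm

Free thermal contraction: δ_free = αΔT L = 18.3×10⁻⁶ × 120 × 425 = 0.9333 mm.
With a force P in the spring, the elastic change of the bar is PL/(AE) and that of the spring is P/k; compatibility requires their sum to equal δ_free.
So P = δ_free / [L/(AE) + 1/k] = 0.9333 / [ 425/(2275×105×10³) + 1/(100×10³) ].
P = 0.9333 / 1.178×10⁻⁵ = 79230 N.
Spring extension = P/k = 79230/(100×10³) = 0.7923 mm.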